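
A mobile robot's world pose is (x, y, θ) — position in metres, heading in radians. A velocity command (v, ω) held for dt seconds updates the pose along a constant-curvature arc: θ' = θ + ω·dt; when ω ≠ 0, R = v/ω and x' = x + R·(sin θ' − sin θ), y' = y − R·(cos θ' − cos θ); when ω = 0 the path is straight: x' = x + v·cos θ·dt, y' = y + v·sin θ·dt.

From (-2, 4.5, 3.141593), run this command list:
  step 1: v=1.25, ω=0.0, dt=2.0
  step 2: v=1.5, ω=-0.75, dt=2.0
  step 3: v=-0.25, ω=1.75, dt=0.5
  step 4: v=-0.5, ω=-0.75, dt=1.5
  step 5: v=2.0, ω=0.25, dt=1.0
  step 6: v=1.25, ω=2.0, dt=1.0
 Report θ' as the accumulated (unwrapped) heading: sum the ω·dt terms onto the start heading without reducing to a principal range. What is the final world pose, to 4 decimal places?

step 1: θ'=3.1416 (straight) → pose (-4.5000, 4.5000, 3.1416)
step 2: θ'=1.6416 (R=-2.0000) → pose (-6.4950, 6.3585, 1.6416)
step 3: θ'=2.5166 (R=-0.1429) → pose (-6.4361, 6.2528, 2.5166)
step 4: θ'=1.3916 (R=0.6667) → pose (-6.1702, 5.5933, 1.3916)
step 5: θ'=1.6416 (R=8.0000) → pose (-6.0621, 7.5852, 1.6416)
step 6: θ'=3.6416 (R=0.6250) → pose (-6.9852, 8.0894, 3.6416)

(-6.9852, 8.0894, 3.6416)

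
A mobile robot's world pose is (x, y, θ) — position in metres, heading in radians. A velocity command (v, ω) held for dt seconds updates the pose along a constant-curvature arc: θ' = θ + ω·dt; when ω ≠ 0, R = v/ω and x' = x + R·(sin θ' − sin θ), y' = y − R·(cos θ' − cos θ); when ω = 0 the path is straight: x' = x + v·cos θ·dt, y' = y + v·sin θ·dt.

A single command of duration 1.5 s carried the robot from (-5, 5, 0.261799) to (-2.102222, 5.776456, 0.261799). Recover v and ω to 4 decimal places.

v = 2.0000, ω = 0.0000

Δθ = 0.261799 − 0.261799 = 0.000000
ω = Δθ/dt = 0.000000/1.5 = 0.0000
ω = 0 → v = (Δx·cos θ + Δy·sin θ)/dt = 2.0000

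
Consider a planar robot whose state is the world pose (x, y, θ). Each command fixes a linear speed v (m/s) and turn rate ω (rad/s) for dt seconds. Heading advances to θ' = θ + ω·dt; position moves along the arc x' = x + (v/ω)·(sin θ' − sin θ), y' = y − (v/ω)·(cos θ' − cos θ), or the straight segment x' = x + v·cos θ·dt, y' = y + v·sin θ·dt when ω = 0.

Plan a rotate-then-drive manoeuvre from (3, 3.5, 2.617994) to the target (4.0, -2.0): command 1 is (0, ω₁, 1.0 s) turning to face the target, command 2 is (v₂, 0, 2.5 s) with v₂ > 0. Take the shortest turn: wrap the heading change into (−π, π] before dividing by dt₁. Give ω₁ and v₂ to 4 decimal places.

heading to target = atan2(-2−3.5, 4−3) = -1.3909
Δθ = wrap(-1.3909 − 2.6180) = 2.2742; ω₁ = Δθ/dt₁ = 2.2742
distance = √((4−3)² + (-2−3.5)²) = 5.5902; v₂ = distance/dt₂ = 2.2361

ω₁ = 2.2742, v₂ = 2.2361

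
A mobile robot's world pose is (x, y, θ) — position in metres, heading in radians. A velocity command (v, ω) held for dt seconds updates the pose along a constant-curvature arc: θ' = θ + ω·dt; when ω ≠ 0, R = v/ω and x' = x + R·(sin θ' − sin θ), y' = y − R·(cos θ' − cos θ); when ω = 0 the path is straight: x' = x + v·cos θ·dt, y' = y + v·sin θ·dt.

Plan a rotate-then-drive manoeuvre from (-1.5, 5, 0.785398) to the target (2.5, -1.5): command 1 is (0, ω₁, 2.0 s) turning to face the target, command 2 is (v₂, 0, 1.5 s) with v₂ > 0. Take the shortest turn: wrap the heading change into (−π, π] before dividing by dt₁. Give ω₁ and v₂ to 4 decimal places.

heading to target = atan2(-1.5−5, 2.5−-1.5) = -1.0191
Δθ = wrap(-1.0191 − 0.7854) = -1.8045; ω₁ = Δθ/dt₁ = -0.9023
distance = √((2.5−-1.5)² + (-1.5−5)²) = 7.6322; v₂ = distance/dt₂ = 5.0881

ω₁ = -0.9023, v₂ = 5.0881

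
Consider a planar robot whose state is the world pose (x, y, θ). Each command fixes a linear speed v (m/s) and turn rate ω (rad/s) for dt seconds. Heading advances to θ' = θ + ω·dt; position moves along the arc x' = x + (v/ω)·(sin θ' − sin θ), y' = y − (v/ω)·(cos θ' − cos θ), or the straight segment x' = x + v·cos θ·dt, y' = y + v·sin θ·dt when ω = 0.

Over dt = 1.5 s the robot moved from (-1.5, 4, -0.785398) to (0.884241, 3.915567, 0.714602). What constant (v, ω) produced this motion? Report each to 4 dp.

v = 1.7500, ω = 1.0000

Δθ = 0.714602 − -0.785398 = 1.500000
ω = Δθ/dt = 1.500000/1.5 = 1.0000
R = Δx/(sin θ' − sin θ) = 1.7500
v = R·ω = 1.7500·1.0000 = 1.7500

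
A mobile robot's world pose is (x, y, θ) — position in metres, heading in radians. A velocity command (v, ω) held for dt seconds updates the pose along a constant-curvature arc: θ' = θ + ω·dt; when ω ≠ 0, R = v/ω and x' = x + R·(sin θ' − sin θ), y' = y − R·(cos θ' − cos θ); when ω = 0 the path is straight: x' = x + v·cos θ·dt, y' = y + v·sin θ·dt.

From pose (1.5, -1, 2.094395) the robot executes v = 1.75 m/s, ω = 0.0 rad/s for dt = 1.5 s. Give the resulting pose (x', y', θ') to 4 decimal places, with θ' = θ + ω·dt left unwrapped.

(0.1875, 1.2733, 2.0944)

θ' = 2.0944 + 0.0·1.5 = 2.0944
ω = 0 → straight: x' = 1.5 + 1.75·cos(2.0944)·1.5 = 0.1875
y' = -1 + 1.75·sin(2.0944)·1.5 = 1.2733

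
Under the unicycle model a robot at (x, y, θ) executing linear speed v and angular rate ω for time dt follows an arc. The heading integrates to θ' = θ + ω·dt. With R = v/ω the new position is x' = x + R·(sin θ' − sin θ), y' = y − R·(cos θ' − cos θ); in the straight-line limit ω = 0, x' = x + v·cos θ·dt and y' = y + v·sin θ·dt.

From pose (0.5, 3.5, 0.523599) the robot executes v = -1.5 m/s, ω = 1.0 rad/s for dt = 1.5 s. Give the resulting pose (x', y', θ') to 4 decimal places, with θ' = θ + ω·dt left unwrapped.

(-0.0988, 1.5447, 2.0236)

θ' = 0.5236 + 1.0·1.5 = 2.0236
R = v/ω = -1.5/1.0 = -1.5000
x' = 0.5 + -1.5000·(sin 2.0236 − sin 0.5236) = -0.0988
y' = 3.5 − -1.5000·(cos 2.0236 − cos 0.5236) = 1.5447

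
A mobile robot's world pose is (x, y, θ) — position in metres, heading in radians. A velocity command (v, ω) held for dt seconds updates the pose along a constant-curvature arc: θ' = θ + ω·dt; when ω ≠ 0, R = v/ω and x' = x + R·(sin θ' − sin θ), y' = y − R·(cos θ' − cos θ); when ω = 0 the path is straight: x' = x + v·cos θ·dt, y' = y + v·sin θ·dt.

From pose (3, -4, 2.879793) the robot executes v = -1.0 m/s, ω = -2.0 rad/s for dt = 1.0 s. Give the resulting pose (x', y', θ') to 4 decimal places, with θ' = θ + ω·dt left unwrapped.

(3.2559, -4.8016, 0.8798)

θ' = 2.8798 + -2.0·1.0 = 0.8798
R = v/ω = -1.0/-2.0 = 0.5000
x' = 3 + 0.5000·(sin 0.8798 − sin 2.8798) = 3.2559
y' = -4 − 0.5000·(cos 0.8798 − cos 2.8798) = -4.8016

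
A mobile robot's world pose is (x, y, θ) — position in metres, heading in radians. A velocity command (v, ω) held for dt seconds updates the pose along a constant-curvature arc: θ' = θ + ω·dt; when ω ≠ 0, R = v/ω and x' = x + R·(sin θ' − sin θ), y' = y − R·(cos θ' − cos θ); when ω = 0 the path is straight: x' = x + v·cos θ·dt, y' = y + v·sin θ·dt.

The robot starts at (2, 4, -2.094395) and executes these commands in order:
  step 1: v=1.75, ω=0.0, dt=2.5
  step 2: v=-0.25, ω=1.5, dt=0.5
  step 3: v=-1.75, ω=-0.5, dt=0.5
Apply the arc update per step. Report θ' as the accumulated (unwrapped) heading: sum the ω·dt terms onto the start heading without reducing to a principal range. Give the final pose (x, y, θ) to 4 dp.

(-0.2578, 1.2001, -1.5944)

step 1: θ'=-2.0944 (straight) → pose (-0.1875, 0.2111, -2.0944)
step 2: θ'=-1.3444 (R=-0.1667) → pose (-0.1694, 0.3319, -1.3444)
step 3: θ'=-1.5944 (R=3.5000) → pose (-0.2578, 1.2001, -1.5944)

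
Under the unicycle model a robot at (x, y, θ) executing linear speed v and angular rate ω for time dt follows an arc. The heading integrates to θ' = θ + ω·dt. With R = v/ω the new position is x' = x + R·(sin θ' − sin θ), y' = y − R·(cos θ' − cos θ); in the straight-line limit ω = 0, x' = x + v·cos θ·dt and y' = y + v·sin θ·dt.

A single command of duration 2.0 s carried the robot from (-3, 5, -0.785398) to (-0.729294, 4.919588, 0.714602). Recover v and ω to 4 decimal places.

Δθ = 0.714602 − -0.785398 = 1.500000
ω = Δθ/dt = 1.500000/2.0 = 0.7500
R = Δx/(sin θ' − sin θ) = 1.6667
v = R·ω = 1.6667·0.7500 = 1.2500

v = 1.2500, ω = 0.7500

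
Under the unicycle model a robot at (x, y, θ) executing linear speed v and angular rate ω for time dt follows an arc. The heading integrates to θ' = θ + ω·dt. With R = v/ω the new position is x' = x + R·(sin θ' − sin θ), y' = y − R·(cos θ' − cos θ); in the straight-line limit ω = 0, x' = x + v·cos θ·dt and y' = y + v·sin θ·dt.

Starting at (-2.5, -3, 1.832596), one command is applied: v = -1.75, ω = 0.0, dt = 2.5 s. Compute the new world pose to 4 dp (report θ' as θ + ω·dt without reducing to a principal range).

(-1.3677, -7.2259, 1.8326)

θ' = 1.8326 + 0.0·2.5 = 1.8326
ω = 0 → straight: x' = -2.5 + -1.75·cos(1.8326)·2.5 = -1.3677
y' = -3 + -1.75·sin(1.8326)·2.5 = -7.2259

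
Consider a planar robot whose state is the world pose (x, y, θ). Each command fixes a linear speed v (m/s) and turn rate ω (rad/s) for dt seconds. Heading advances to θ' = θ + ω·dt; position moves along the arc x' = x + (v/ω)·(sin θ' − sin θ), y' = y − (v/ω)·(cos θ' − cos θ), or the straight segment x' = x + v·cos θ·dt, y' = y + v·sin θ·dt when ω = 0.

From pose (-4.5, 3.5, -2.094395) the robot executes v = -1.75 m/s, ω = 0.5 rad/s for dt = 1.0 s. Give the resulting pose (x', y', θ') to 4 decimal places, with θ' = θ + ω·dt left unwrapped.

θ' = -2.0944 + 0.5·1.0 = -1.5944
R = v/ω = -1.75/0.5 = -3.5000
x' = -4.5 + -3.5000·(sin -1.5944 − sin -2.0944) = -4.0321
y' = 3.5 − -3.5000·(cos -1.5944 − cos -2.0944) = 5.1674

(-4.0321, 5.1674, -1.5944)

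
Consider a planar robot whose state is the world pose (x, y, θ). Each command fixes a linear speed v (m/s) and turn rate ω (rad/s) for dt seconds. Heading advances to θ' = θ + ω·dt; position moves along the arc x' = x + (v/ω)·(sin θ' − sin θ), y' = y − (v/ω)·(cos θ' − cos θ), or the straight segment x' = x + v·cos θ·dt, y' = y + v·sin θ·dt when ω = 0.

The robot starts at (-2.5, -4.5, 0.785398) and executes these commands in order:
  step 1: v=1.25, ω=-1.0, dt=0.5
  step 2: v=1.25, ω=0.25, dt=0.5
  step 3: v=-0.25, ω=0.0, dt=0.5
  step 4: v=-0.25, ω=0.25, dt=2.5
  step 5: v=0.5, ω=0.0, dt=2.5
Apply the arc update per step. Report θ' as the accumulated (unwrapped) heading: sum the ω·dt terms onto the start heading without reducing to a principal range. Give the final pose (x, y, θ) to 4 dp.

(-1.3188, -3.3531, 1.0354)

step 1: θ'=0.2854 (R=-1.2500) → pose (-1.9680, -4.1844, 0.2854)
step 2: θ'=0.4104 (R=5.0000) → pose (-1.3809, -3.9715, 0.4104)
step 3: θ'=0.4104 (straight) → pose (-1.4955, -4.0214, 0.4104)
step 4: θ'=1.0354 (R=-1.0000) → pose (-1.9566, -4.4282, 1.0354)
step 5: θ'=1.0354 (straight) → pose (-1.3188, -3.3531, 1.0354)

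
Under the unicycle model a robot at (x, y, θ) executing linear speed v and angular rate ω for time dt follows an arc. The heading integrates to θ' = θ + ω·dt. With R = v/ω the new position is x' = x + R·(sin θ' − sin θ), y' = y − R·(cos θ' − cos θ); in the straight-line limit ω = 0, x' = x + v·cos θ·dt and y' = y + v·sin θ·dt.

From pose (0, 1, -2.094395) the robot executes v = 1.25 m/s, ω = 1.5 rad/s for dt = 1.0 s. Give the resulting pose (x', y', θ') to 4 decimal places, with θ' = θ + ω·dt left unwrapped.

θ' = -2.0944 + 1.5·1.0 = -0.5944
R = v/ω = 1.25/1.5 = 0.8333
x' = 0 + 0.8333·(sin -0.5944 − sin -2.0944) = 0.2550
y' = 1 − 0.8333·(cos -0.5944 − cos -2.0944) = -0.1071

(0.2550, -0.1071, -0.5944)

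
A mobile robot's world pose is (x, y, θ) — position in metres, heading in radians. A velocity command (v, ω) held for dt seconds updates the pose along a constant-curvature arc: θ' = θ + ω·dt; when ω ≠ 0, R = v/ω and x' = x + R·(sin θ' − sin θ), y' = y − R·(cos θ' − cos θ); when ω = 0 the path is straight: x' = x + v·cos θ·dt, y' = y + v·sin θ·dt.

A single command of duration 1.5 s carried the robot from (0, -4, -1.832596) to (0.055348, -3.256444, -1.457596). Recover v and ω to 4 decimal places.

Δθ = -1.457596 − -1.832596 = 0.375000
ω = Δθ/dt = 0.375000/1.5 = 0.2500
R = −Δy/(cos θ' − cos θ) = -2.0000
v = R·ω = -2.0000·0.2500 = -0.5000

v = -0.5000, ω = 0.2500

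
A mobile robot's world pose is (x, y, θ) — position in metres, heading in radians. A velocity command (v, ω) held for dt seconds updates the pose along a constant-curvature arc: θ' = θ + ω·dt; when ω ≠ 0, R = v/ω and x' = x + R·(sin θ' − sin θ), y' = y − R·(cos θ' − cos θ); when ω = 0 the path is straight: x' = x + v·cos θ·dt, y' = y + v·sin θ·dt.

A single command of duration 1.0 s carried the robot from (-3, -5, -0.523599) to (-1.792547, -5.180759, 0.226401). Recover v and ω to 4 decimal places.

v = 1.2500, ω = 0.7500

Δθ = 0.226401 − -0.523599 = 0.750000
ω = Δθ/dt = 0.750000/1.0 = 0.7500
R = Δx/(sin θ' − sin θ) = 1.6667
v = R·ω = 1.6667·0.7500 = 1.2500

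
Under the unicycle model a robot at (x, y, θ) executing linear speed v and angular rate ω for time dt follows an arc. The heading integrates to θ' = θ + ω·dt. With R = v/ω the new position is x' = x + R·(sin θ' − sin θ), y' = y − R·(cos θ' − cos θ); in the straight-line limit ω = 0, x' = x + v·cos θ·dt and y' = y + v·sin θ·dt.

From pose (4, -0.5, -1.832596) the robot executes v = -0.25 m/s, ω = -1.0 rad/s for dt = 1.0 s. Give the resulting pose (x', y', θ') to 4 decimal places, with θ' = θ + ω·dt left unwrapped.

θ' = -1.8326 + -1.0·1.0 = -2.8326
R = v/ω = -0.25/-1.0 = 0.2500
x' = 4 + 0.2500·(sin -2.8326 − sin -1.8326) = 4.1655
y' = -0.5 − 0.2500·(cos -2.8326 − cos -1.8326) = -0.3265

(4.1655, -0.3265, -2.8326)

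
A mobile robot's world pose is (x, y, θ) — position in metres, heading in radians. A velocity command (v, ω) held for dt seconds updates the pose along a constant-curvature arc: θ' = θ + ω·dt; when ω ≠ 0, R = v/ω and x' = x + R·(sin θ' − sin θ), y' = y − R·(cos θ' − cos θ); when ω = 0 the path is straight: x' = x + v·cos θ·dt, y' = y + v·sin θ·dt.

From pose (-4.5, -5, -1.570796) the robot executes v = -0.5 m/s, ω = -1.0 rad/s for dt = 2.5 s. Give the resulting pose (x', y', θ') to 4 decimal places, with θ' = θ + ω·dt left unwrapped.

θ' = -1.5708 + -1.0·2.5 = -4.0708
R = v/ω = -0.5/-1.0 = 0.5000
x' = -4.5 + 0.5000·(sin -4.0708 − sin -1.5708) = -3.5994
y' = -5 − 0.5000·(cos -4.0708 − cos -1.5708) = -4.7008

(-3.5994, -4.7008, -4.0708)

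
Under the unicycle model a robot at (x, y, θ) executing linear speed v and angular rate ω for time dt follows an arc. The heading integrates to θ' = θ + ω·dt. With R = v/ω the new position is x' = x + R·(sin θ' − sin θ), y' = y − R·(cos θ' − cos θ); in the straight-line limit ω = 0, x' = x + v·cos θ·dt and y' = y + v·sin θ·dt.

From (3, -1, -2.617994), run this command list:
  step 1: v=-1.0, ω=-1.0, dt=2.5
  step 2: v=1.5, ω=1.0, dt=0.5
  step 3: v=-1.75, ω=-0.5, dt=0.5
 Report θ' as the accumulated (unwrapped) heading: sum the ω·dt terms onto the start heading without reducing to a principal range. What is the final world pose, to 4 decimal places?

step 1: θ'=-5.1180 (R=1.0000) → pose (4.4189, -2.2606, -5.1180)
step 2: θ'=-4.6180 (R=1.5000) → pose (4.5339, -1.5274, -4.6180)
step 3: θ'=-4.8680 (R=3.5000) → pose (4.5072, -2.3997, -4.8680)

(4.5072, -2.3997, -4.8680)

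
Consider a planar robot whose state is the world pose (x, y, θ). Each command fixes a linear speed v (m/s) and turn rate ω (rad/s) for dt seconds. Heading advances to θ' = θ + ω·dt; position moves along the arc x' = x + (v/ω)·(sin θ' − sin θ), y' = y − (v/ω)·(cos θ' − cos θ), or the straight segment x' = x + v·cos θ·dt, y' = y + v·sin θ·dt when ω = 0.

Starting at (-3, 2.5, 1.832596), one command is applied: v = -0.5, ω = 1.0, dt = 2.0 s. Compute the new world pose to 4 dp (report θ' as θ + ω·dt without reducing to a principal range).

(-2.1984, 2.2441, 3.8326)

θ' = 1.8326 + 1.0·2.0 = 3.8326
R = v/ω = -0.5/1.0 = -0.5000
x' = -3 + -0.5000·(sin 3.8326 − sin 1.8326) = -2.1984
y' = 2.5 − -0.5000·(cos 3.8326 − cos 1.8326) = 2.2441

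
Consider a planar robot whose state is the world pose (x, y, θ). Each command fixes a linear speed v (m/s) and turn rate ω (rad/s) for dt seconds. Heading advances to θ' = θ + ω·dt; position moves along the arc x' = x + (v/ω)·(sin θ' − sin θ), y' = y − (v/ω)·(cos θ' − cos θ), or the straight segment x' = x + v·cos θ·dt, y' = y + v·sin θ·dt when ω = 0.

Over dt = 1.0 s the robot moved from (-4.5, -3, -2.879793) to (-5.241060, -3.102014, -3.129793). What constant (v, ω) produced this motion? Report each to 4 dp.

v = 0.7500, ω = -0.2500

Δθ = -3.129793 − -2.879793 = -0.250000
ω = Δθ/dt = -0.250000/1.0 = -0.2500
R = Δx/(sin θ' − sin θ) = -3.0000
v = R·ω = -3.0000·-0.2500 = 0.7500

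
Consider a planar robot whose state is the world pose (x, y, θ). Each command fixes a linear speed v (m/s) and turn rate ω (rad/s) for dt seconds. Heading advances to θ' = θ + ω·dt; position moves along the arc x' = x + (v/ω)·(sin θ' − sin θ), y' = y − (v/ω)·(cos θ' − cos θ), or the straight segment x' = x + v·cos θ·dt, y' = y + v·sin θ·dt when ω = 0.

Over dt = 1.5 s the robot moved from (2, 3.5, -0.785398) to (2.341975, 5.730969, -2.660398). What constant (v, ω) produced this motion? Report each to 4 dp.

Δθ = -2.660398 − -0.785398 = -1.875000
ω = Δθ/dt = -1.875000/1.5 = -1.2500
R = −Δy/(cos θ' − cos θ) = 1.4000
v = R·ω = 1.4000·-1.2500 = -1.7500

v = -1.7500, ω = -1.2500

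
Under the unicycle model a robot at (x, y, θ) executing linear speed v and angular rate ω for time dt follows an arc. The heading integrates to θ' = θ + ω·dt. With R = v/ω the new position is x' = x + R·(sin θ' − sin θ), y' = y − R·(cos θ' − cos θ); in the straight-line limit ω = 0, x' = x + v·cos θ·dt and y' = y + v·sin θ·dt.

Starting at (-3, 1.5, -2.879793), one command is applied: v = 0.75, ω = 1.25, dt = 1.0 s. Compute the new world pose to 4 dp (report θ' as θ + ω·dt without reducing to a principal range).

θ' = -2.8798 + 1.25·1.0 = -1.6298
R = v/ω = 0.75/1.25 = 0.6000
x' = -3 + 0.6000·(sin -1.6298 − sin -2.8798) = -3.4437
y' = 1.5 − 0.6000·(cos -1.6298 − cos -2.8798) = 0.9558

(-3.4437, 0.9558, -1.6298)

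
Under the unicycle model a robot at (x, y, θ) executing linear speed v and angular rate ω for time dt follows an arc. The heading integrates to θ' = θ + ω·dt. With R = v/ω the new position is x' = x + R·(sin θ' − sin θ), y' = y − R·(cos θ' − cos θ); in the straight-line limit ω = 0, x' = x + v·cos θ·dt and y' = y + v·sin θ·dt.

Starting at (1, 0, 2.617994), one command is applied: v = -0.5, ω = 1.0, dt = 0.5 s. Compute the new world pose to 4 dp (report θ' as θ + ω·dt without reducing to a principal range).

(1.2382, -0.0668, 3.1180)

θ' = 2.6180 + 1.0·0.5 = 3.1180
R = v/ω = -0.5/1.0 = -0.5000
x' = 1 + -0.5000·(sin 3.1180 − sin 2.6180) = 1.2382
y' = 0 − -0.5000·(cos 3.1180 − cos 2.6180) = -0.0668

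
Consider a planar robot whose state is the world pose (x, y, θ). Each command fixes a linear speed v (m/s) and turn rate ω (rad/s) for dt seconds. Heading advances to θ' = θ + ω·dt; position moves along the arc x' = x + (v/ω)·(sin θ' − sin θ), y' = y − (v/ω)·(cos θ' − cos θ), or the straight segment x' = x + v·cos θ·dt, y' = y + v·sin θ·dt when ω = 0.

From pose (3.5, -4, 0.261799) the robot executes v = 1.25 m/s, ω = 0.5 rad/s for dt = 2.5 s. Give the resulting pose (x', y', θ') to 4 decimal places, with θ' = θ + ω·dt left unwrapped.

(5.3486, -1.7326, 1.5118)

θ' = 0.2618 + 0.5·2.5 = 1.5118
R = v/ω = 1.25/0.5 = 2.5000
x' = 3.5 + 2.5000·(sin 1.5118 − sin 0.2618) = 5.3486
y' = -4 − 2.5000·(cos 1.5118 − cos 0.2618) = -1.7326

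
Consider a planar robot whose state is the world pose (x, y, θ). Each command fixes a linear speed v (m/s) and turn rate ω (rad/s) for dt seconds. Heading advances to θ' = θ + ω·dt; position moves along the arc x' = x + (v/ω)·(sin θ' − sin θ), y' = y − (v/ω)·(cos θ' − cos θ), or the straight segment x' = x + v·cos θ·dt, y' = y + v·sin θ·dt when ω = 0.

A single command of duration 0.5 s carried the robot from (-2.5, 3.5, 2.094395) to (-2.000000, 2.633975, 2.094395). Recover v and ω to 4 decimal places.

Δθ = 2.094395 − 2.094395 = 0.000000
ω = Δθ/dt = 0.000000/0.5 = 0.0000
ω = 0 → v = (Δx·cos θ + Δy·sin θ)/dt = -2.0000

v = -2.0000, ω = 0.0000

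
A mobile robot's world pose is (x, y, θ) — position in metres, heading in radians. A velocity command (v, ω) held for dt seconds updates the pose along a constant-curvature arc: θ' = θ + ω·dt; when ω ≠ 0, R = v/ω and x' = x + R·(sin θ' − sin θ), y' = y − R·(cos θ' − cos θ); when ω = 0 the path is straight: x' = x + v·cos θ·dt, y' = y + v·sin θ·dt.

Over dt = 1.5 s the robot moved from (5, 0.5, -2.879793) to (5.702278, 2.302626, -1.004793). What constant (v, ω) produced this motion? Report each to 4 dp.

Δθ = -1.004793 − -2.879793 = 1.875000
ω = Δθ/dt = 1.875000/1.5 = 1.2500
R = −Δy/(cos θ' − cos θ) = -1.2000
v = R·ω = -1.2000·1.2500 = -1.5000

v = -1.5000, ω = 1.2500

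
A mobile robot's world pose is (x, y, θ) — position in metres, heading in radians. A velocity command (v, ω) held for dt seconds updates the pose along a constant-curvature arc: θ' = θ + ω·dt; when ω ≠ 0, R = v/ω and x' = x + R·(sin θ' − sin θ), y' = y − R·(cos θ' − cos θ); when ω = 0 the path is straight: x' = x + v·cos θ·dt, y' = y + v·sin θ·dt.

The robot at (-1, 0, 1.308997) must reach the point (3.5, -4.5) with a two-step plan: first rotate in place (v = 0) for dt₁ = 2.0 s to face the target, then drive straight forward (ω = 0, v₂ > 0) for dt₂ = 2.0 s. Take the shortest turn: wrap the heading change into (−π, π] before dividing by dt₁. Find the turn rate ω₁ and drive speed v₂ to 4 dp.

heading to target = atan2(-4.5−0, 3.5−-1) = -0.7854
Δθ = wrap(-0.7854 − 1.3090) = -2.0944; ω₁ = Δθ/dt₁ = -1.0472
distance = √((3.5−-1)² + (-4.5−0)²) = 6.3640; v₂ = distance/dt₂ = 3.1820

ω₁ = -1.0472, v₂ = 3.1820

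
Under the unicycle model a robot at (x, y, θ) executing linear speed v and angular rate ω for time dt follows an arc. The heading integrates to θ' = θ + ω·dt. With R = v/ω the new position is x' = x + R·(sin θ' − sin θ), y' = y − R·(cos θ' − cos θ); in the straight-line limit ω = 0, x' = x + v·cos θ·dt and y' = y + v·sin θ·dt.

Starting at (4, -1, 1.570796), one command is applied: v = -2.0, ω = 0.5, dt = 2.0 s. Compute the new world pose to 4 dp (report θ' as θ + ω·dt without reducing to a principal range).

(5.8388, -4.3659, 2.5708)

θ' = 1.5708 + 0.5·2.0 = 2.5708
R = v/ω = -2.0/0.5 = -4.0000
x' = 4 + -4.0000·(sin 2.5708 − sin 1.5708) = 5.8388
y' = -1 − -4.0000·(cos 2.5708 − cos 1.5708) = -4.3659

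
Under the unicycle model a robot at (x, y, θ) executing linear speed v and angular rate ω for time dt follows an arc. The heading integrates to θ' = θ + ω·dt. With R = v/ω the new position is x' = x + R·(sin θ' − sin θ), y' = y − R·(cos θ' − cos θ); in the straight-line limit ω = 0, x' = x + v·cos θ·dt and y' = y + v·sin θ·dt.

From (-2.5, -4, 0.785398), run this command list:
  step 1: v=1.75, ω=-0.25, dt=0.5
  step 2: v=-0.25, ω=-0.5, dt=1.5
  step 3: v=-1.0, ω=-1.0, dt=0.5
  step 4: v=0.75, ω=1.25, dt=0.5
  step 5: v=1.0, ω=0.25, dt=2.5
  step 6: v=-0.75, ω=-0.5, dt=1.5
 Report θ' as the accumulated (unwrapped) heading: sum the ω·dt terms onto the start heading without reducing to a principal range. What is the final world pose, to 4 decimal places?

step 1: θ'=0.6604 (R=-7.0000) → pose (-1.8443, -3.4215, 0.6604)
step 2: θ'=-0.0896 (R=0.5000) → pose (-2.1957, -3.5246, -0.0896)
step 3: θ'=-0.5896 (R=1.0000) → pose (-2.6623, -3.3598, -0.5896)
step 4: θ'=0.0354 (R=0.6000) → pose (-2.3074, -3.4607, 0.0354)
step 5: θ'=0.6604 (R=4.0000) → pose (0.0047, -2.6222, 0.6604)
step 6: θ'=-0.0896 (R=1.5000) → pose (-1.0496, -2.9316, -0.0896)

(-1.0496, -2.9316, -0.0896)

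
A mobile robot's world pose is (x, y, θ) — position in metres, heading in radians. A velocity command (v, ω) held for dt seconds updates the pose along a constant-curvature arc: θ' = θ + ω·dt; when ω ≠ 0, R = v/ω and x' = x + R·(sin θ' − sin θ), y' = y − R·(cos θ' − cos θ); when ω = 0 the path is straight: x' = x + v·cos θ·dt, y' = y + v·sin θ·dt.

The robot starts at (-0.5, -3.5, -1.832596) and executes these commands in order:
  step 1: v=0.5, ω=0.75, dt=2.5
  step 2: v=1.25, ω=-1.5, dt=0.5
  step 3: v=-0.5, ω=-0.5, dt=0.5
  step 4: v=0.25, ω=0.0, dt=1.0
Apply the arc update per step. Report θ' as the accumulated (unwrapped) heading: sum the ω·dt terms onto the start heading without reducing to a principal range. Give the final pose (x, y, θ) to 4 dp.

(0.7253, -4.5579, -0.9576)

step 1: θ'=0.0424 (R=0.6667) → pose (0.1722, -4.3386, 0.0424)
step 2: θ'=-0.7076 (R=-0.8333) → pose (0.7492, -4.5379, -0.7076)
step 3: θ'=-0.9576 (R=1.0000) → pose (0.5814, -4.3535, -0.9576)
step 4: θ'=-0.9576 (straight) → pose (0.7253, -4.5579, -0.9576)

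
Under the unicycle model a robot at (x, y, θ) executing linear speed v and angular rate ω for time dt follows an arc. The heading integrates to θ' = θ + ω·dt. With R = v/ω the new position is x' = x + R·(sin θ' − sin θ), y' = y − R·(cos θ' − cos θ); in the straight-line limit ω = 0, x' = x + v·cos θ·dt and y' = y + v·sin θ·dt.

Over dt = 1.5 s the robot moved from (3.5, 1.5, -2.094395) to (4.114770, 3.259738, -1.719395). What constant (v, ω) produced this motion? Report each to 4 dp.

v = -1.2500, ω = 0.2500

Δθ = -1.719395 − -2.094395 = 0.375000
ω = Δθ/dt = 0.375000/1.5 = 0.2500
R = −Δy/(cos θ' − cos θ) = -5.0000
v = R·ω = -5.0000·0.2500 = -1.2500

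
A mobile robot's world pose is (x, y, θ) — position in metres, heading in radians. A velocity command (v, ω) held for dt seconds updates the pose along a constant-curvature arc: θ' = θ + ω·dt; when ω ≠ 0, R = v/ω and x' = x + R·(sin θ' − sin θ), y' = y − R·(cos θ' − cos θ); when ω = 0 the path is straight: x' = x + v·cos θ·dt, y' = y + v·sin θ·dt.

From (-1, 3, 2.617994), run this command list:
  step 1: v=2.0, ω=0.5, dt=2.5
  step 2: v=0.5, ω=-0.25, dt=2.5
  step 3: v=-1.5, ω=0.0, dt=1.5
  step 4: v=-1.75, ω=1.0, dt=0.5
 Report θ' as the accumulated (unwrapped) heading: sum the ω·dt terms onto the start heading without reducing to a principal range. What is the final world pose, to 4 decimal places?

(-3.7312, 2.5574, 3.7430)

step 1: θ'=3.8680 (R=4.0000) → pose (-5.6567, 2.5262, 3.8680)
step 2: θ'=3.2430 (R=-2.0000) → pose (-6.7826, 2.0316, 3.2430)
step 3: θ'=3.2430 (straight) → pose (-4.5442, 2.2594, 3.2430)
step 4: θ'=3.7430 (R=-1.7500) → pose (-3.7312, 2.5574, 3.7430)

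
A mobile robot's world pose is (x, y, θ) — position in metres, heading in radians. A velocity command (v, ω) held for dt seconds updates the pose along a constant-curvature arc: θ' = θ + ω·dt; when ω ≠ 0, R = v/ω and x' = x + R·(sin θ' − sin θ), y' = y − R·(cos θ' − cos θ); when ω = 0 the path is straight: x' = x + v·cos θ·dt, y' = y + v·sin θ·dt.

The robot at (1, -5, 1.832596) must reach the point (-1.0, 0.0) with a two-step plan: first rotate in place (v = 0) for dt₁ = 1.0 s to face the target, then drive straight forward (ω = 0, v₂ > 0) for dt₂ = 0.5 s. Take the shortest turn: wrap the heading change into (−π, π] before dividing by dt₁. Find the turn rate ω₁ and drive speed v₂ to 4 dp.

heading to target = atan2(0−-5, -1−1) = 1.9513
Δθ = wrap(1.9513 − 1.8326) = 0.1187; ω₁ = Δθ/dt₁ = 0.1187
distance = √((-1−1)² + (0−-5)²) = 5.3852; v₂ = distance/dt₂ = 10.7703

ω₁ = 0.1187, v₂ = 10.7703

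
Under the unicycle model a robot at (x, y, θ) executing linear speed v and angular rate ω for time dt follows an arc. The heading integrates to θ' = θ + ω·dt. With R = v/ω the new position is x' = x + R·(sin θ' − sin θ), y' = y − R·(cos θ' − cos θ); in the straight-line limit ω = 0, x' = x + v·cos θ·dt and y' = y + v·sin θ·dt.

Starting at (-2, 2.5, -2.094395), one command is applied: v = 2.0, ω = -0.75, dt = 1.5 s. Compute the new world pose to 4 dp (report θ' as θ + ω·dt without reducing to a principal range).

θ' = -2.0944 + -0.75·1.5 = -3.2194
R = v/ω = 2.0/-0.75 = -2.6667
x' = -2 + -2.6667·(sin -3.2194 − sin -2.0944) = -4.5167
y' = 2.5 − -2.6667·(cos -3.2194 − cos -2.0944) = 1.1747

(-4.5167, 1.1747, -3.2194)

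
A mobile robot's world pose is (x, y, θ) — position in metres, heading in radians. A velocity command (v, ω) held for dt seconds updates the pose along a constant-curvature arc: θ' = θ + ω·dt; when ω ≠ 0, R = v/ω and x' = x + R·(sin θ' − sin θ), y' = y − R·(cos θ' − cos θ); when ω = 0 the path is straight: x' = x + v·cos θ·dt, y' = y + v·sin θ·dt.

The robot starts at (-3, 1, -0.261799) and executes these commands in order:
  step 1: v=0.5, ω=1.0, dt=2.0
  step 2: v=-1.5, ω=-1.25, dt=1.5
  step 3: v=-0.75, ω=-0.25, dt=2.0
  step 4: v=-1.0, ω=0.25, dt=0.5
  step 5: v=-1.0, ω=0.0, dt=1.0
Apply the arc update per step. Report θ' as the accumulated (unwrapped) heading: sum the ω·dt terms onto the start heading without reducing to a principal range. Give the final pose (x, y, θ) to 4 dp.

step 1: θ'=1.7382 (R=0.5000) → pose (-2.3776, 1.5663, 1.7382)
step 2: θ'=-0.1368 (R=1.2000) → pose (-3.7245, 0.1775, -0.1368)
step 3: θ'=-0.6368 (R=3.0000) → pose (-5.0992, 0.7375, -0.6368)
step 4: θ'=-0.5118 (R=-4.0000) → pose (-5.5187, 1.0089, -0.5118)
step 5: θ'=-0.5118 (straight) → pose (-6.3906, 1.4987, -0.5118)

(-6.3906, 1.4987, -0.5118)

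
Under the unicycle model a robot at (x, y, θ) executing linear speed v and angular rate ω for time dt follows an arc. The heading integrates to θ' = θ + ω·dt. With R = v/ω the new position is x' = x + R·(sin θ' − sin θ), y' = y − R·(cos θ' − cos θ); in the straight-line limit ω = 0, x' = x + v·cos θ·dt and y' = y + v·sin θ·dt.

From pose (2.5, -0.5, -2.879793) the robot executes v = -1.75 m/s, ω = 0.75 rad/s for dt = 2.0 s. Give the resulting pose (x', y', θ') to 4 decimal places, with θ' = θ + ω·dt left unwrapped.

(4.1870, 2.1968, -1.3798)

θ' = -2.8798 + 0.75·2.0 = -1.3798
R = v/ω = -1.75/0.75 = -2.3333
x' = 2.5 + -2.3333·(sin -1.3798 − sin -2.8798) = 4.1870
y' = -0.5 − -2.3333·(cos -1.3798 − cos -2.8798) = 2.1968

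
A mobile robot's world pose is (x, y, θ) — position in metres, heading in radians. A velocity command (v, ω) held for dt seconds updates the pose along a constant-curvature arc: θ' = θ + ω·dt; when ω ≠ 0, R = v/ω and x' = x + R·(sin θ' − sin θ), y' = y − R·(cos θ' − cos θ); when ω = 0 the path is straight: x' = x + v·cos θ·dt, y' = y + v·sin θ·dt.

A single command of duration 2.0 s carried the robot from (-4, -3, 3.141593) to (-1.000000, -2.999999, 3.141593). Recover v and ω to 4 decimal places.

v = -1.5000, ω = 0.0000

Δθ = 3.141593 − 3.141593 = 0.000000
ω = Δθ/dt = 0.000000/2.0 = 0.0000
ω = 0 → v = (Δx·cos θ + Δy·sin θ)/dt = -1.5000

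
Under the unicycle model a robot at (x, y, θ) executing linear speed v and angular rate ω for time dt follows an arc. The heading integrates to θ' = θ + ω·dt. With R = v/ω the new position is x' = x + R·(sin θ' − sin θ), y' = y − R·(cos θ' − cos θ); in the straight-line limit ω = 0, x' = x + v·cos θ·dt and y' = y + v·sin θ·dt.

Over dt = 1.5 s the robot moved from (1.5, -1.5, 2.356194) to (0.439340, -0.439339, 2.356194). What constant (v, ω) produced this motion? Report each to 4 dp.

Δθ = 2.356194 − 2.356194 = 0.000000
ω = Δθ/dt = 0.000000/1.5 = 0.0000
ω = 0 → v = (Δx·cos θ + Δy·sin θ)/dt = 1.0000

v = 1.0000, ω = 0.0000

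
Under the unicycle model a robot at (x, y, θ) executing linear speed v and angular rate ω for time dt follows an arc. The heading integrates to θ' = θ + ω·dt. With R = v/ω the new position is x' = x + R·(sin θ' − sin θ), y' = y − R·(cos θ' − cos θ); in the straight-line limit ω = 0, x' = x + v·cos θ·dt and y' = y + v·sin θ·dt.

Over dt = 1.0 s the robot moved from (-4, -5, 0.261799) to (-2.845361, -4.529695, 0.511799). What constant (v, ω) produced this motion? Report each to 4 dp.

Δθ = 0.511799 − 0.261799 = 0.250000
ω = Δθ/dt = 0.250000/1.0 = 0.2500
R = Δx/(sin θ' − sin θ) = 5.0000
v = R·ω = 5.0000·0.2500 = 1.2500

v = 1.2500, ω = 0.2500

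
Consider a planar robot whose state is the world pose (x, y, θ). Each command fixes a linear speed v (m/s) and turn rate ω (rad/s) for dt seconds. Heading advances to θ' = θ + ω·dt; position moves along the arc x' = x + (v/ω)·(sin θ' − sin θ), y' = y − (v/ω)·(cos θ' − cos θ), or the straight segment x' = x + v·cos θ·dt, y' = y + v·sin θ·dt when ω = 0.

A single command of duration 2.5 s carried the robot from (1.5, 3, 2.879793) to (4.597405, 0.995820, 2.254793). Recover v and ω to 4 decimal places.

Δθ = 2.254793 − 2.879793 = -0.625000
ω = Δθ/dt = -0.625000/2.5 = -0.2500
R = Δx/(sin θ' − sin θ) = 6.0000
v = R·ω = 6.0000·-0.2500 = -1.5000

v = -1.5000, ω = -0.2500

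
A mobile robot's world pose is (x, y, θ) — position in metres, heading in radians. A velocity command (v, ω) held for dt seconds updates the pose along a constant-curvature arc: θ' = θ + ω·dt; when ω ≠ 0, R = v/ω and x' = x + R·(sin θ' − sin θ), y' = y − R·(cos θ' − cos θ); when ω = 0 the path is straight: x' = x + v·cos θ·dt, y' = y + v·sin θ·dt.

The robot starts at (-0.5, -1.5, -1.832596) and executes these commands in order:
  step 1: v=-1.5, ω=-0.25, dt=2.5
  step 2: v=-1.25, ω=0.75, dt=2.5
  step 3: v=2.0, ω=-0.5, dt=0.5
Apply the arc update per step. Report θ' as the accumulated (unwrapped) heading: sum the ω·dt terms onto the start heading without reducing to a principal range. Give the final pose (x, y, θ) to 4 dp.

step 1: θ'=-2.4576 (R=6.0000) → pose (1.5042, 1.5974, -2.4576)
step 2: θ'=-0.5826 (R=-1.6667) → pose (1.3680, 4.2809, -0.5826)
step 3: θ'=-0.8326 (R=-4.0000) → pose (2.1260, 3.6326, -0.8326)

(2.1260, 3.6326, -0.8326)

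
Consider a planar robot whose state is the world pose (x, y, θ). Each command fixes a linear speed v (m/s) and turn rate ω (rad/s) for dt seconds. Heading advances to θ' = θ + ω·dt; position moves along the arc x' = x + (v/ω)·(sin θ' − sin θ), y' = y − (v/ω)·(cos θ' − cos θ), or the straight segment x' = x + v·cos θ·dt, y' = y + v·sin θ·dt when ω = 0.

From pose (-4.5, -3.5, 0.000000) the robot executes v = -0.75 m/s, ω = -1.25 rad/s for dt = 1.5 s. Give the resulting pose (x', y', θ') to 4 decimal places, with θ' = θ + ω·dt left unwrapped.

(-5.0725, -2.7203, -1.8750)

θ' = 0.0000 + -1.25·1.5 = -1.8750
R = v/ω = -0.75/-1.25 = 0.6000
x' = -4.5 + 0.6000·(sin -1.8750 − sin 0.0000) = -5.0725
y' = -3.5 − 0.6000·(cos -1.8750 − cos 0.0000) = -2.7203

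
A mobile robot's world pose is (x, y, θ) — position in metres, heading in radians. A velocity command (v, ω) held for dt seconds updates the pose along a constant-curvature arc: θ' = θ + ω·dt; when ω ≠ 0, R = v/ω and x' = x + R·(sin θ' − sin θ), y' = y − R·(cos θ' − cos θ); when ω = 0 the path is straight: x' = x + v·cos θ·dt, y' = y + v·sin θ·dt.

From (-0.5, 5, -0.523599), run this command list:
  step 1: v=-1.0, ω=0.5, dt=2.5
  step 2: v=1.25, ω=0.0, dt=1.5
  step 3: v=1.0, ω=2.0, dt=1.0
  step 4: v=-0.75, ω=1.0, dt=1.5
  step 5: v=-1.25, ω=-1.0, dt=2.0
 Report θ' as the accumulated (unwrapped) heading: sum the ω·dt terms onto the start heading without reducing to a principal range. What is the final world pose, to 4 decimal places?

(1.5047, 7.3539, 2.2264)

step 1: θ'=0.7264 (R=-2.0000) → pose (-2.8284, 4.7631, 0.7264)
step 2: θ'=0.7264 (straight) → pose (-1.4267, 6.0084, 0.7264)
step 3: θ'=2.7264 (R=0.5000) → pose (-1.5571, 6.8397, 2.7264)
step 4: θ'=4.2264 (R=-0.7500) → pose (-0.5914, 7.1757, 4.2264)
step 5: θ'=2.2264 (R=1.2500) → pose (1.5047, 7.3539, 2.2264)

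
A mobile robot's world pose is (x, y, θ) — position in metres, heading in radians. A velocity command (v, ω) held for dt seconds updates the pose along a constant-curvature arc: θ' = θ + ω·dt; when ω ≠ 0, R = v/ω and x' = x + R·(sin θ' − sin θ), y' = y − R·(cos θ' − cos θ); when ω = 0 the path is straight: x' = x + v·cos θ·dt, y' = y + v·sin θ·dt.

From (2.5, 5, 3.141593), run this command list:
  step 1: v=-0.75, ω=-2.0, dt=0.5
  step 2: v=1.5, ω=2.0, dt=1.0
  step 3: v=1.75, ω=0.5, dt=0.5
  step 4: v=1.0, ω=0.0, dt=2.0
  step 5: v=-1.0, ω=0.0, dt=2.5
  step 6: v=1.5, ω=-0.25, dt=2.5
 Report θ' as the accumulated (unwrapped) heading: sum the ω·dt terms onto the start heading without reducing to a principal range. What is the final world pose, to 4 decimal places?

step 1: θ'=2.1416 (R=0.3750) → pose (2.8156, 4.8276, 2.1416)
step 2: θ'=4.1416 (R=0.7500) → pose (1.5533, 4.8276, 4.1416)
step 3: θ'=4.3916 (R=3.5000) → pose (1.1770, 4.0402, 4.3916)
step 4: θ'=4.3916 (straight) → pose (0.5464, 2.1422, 4.3916)
step 5: θ'=4.3916 (straight) → pose (1.3347, 4.5147, 4.3916)
step 6: θ'=3.7666 (R=-6.0000) → pose (-0.8486, 1.5408, 3.7666)

(-0.8486, 1.5408, 3.7666)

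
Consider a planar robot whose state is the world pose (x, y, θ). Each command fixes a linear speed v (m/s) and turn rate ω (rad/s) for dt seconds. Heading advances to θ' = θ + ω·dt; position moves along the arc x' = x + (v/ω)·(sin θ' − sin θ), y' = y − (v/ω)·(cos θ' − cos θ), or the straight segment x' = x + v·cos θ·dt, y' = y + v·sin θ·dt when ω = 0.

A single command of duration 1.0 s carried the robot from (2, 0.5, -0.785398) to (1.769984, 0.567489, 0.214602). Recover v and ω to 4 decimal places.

Δθ = 0.214602 − -0.785398 = 1.000000
ω = Δθ/dt = 1.000000/1.0 = 1.0000
R = Δx/(sin θ' − sin θ) = -0.2500
v = R·ω = -0.2500·1.0000 = -0.2500

v = -0.2500, ω = 1.0000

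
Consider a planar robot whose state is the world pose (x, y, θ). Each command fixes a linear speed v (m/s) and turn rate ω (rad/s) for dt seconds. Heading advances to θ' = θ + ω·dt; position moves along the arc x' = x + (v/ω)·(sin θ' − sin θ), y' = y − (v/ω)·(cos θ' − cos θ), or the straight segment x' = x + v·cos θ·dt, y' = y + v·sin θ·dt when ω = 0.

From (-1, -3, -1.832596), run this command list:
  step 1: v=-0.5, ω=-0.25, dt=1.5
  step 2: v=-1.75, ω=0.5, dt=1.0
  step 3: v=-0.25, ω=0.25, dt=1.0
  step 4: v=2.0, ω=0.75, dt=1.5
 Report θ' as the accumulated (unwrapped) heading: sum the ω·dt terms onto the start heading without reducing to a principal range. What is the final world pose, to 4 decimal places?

step 1: θ'=-2.2076 (R=2.0000) → pose (-0.6762, -2.3284, -2.2076)
step 2: θ'=-1.7076 (R=-3.5000) → pose (-0.0229, -0.7245, -1.7076)
step 3: θ'=-1.4576 (R=-1.0000) → pose (-0.0199, -0.4752, -1.4576)
step 4: θ'=-0.3326 (R=2.6667) → pose (1.7590, -2.6945, -0.3326)

(1.7590, -2.6945, -0.3326)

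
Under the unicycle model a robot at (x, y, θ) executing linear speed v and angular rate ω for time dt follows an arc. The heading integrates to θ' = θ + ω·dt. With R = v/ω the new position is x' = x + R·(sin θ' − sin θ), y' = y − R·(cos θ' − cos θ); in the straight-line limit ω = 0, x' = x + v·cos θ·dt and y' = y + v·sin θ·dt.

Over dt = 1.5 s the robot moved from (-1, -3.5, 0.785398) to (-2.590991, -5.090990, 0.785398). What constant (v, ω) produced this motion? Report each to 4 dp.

Δθ = 0.785398 − 0.785398 = 0.000000
ω = Δθ/dt = 0.000000/1.5 = 0.0000
ω = 0 → v = (Δx·cos θ + Δy·sin θ)/dt = -1.5000

v = -1.5000, ω = 0.0000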